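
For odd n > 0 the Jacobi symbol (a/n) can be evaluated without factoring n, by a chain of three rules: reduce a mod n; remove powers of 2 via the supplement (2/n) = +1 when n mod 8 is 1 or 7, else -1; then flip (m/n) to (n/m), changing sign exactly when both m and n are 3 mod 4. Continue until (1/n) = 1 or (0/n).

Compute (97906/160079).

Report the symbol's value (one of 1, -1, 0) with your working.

1

factor out 2^1: 97906 = 2^1·48953; with 160079 mod 8 = 7, (2/160079) = +1; sign now +1; continue with (48953/160079)
flip (48953/160079) -> (160079/48953): both odd, 48953 mod 4 = 1, 160079 mod 4 = 3, so the flip contributes +1; sign now +1
(160079/48953): 160079 mod 48953 = 13220, so (160079/48953) = (13220/48953)
factor out 2^2: 13220 = 2^2·3305; with 48953 mod 8 = 1, (2/48953) = +1; sign now +1; continue with (3305/48953)
flip (3305/48953) -> (48953/3305): both odd, 3305 mod 4 = 1, 48953 mod 4 = 1, so the flip contributes +1; sign now +1
(48953/3305): 48953 mod 3305 = 2683, so (48953/3305) = (2683/3305)
flip (2683/3305) -> (3305/2683): both odd, 2683 mod 4 = 3, 3305 mod 4 = 1, so the flip contributes +1; sign now +1
(3305/2683): 3305 mod 2683 = 622, so (3305/2683) = (622/2683)
factor out 2^1: 622 = 2^1·311; with 2683 mod 8 = 3, (2/2683) = -1; sign now -1; continue with (311/2683)
flip (311/2683) -> (2683/311): both odd, 311 mod 4 = 3, 2683 mod 4 = 3, so the flip contributes -1; sign now +1
(2683/311): 2683 mod 311 = 195, so (2683/311) = (195/311)
flip (195/311) -> (311/195): both odd, 195 mod 4 = 3, 311 mod 4 = 3, so the flip contributes -1; sign now -1
(311/195): 311 mod 195 = 116, so (311/195) = (116/195)
factor out 2^2: 116 = 2^2·29; with 195 mod 8 = 3, (2/195) = -1; sign now -1; continue with (29/195)
flip (29/195) -> (195/29): both odd, 29 mod 4 = 1, 195 mod 4 = 3, so the flip contributes +1; sign now -1
(195/29): 195 mod 29 = 21, so (195/29) = (21/29)
flip (21/29) -> (29/21): both odd, 21 mod 4 = 1, 29 mod 4 = 1, so the flip contributes +1; sign now -1
(29/21): 29 mod 21 = 8, so (29/21) = (8/21)
factor out 2^3: 8 = 2^3·1; with 21 mod 8 = 5, (2/21) = -1; sign now +1; continue with (1/21)
reached (1/21) = 1, so the symbol is +1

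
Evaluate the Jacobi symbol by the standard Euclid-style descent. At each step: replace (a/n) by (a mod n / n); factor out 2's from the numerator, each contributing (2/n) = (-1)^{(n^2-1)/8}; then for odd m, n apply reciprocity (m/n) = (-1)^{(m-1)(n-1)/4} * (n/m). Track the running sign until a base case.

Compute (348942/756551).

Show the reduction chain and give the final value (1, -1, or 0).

348942 = 2^1·174471; (2/756551) = +1 since 756551 mod 8 = 7, so (348942/756551) = (+1)^1·(174471/756551); sign now +1
reciprocity: (174471/756551) = -1·(756551/174471) since 174471 mod 4 = 3, 756551 mod 4 = 3; sign now -1
(756551/174471) = (58667/174471)   [reduce mod 174471]
reciprocity: (58667/174471) = -1·(174471/58667) since 58667 mod 4 = 3, 174471 mod 4 = 3; sign now +1
(174471/58667) = (57137/58667)   [reduce mod 58667]
reciprocity: (57137/58667) = +1·(58667/57137) since 57137 mod 4 = 1, 58667 mod 4 = 3; sign now +1
(58667/57137) = (1530/57137)   [reduce mod 57137]
1530 = 2^1·765; (2/57137) = +1 since 57137 mod 8 = 1, so (1530/57137) = (+1)^1·(765/57137); sign now +1
reciprocity: (765/57137) = +1·(57137/765) since 765 mod 4 = 1, 57137 mod 4 = 1; sign now +1
(57137/765) = (527/765)   [reduce mod 765]
reciprocity: (527/765) = +1·(765/527) since 527 mod 4 = 3, 765 mod 4 = 1; sign now +1
(765/527) = (238/527)   [reduce mod 527]
238 = 2^1·119; (2/527) = +1 since 527 mod 8 = 7, so (238/527) = (+1)^1·(119/527); sign now +1
reciprocity: (119/527) = -1·(527/119) since 119 mod 4 = 3, 527 mod 4 = 3; sign now -1
(527/119) = (51/119)   [reduce mod 119]
reciprocity: (51/119) = -1·(119/51) since 51 mod 4 = 3, 119 mod 4 = 3; sign now +1
(119/51) = (17/51)   [reduce mod 51]
reciprocity: (17/51) = +1·(51/17) since 17 mod 4 = 1, 51 mod 4 = 3; sign now +1
(51/17) = (0/17)   [reduce mod 17]
(0/17) = 0   [gcd(a, n) > 1]; final value = 0

0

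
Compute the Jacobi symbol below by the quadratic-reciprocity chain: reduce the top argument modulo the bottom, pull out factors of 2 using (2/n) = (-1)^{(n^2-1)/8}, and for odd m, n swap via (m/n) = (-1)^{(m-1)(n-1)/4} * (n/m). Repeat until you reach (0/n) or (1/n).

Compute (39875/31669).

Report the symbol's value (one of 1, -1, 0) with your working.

(39875/31669): 39875 mod 31669 = 8206, so (39875/31669) = (8206/31669)
factor out 2^1: 8206 = 2^1·4103; with 31669 mod 8 = 5, (2/31669) = -1; sign now -1; continue with (4103/31669)
flip (4103/31669) -> (31669/4103): both odd, 4103 mod 4 = 3, 31669 mod 4 = 1, so the flip contributes +1; sign now -1
(31669/4103): 31669 mod 4103 = 2948, so (31669/4103) = (2948/4103)
factor out 2^2: 2948 = 2^2·737; with 4103 mod 8 = 7, (2/4103) = +1; sign now -1; continue with (737/4103)
flip (737/4103) -> (4103/737): both odd, 737 mod 4 = 1, 4103 mod 4 = 3, so the flip contributes +1; sign now -1
(4103/737): 4103 mod 737 = 418, so (4103/737) = (418/737)
factor out 2^1: 418 = 2^1·209; with 737 mod 8 = 1, (2/737) = +1; sign now -1; continue with (209/737)
flip (209/737) -> (737/209): both odd, 209 mod 4 = 1, 737 mod 4 = 1, so the flip contributes +1; sign now -1
(737/209): 737 mod 209 = 110, so (737/209) = (110/209)
factor out 2^1: 110 = 2^1·55; with 209 mod 8 = 1, (2/209) = +1; sign now -1; continue with (55/209)
flip (55/209) -> (209/55): both odd, 55 mod 4 = 3, 209 mod 4 = 1, so the flip contributes +1; sign now -1
(209/55): 209 mod 55 = 44, so (209/55) = (44/55)
factor out 2^2: 44 = 2^2·11; with 55 mod 8 = 7, (2/55) = +1; sign now -1; continue with (11/55)
flip (11/55) -> (55/11): both odd, 11 mod 4 = 3, 55 mod 4 = 3, so the flip contributes -1; sign now +1
(55/11): 55 mod 11 = 0, so (55/11) = (0/11)
reached (0/11); gcd(a, n) > 1, so (0/11) = 0 and the symbol is 0

0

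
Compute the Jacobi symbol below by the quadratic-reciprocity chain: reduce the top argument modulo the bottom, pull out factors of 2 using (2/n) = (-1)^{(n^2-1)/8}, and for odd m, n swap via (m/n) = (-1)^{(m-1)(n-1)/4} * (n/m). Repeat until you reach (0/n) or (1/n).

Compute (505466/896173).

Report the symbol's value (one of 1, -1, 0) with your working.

505466 = 2^1·252733; (2/896173) = -1 since 896173 mod 8 = 5, so (505466/896173) = (-1)^1·(252733/896173); sign now -1
reciprocity: (252733/896173) = +1·(896173/252733) since 252733 mod 4 = 1, 896173 mod 4 = 1; sign now -1
(896173/252733) = (137974/252733)   [reduce mod 252733]
137974 = 2^1·68987; (2/252733) = -1 since 252733 mod 8 = 5, so (137974/252733) = (-1)^1·(68987/252733); sign now +1
reciprocity: (68987/252733) = +1·(252733/68987) since 68987 mod 4 = 3, 252733 mod 4 = 1; sign now +1
(252733/68987) = (45772/68987)   [reduce mod 68987]
45772 = 2^2·11443; (2/68987) = -1 since 68987 mod 8 = 3, so (45772/68987) = (-1)^2·(11443/68987); sign now +1
reciprocity: (11443/68987) = -1·(68987/11443) since 11443 mod 4 = 3, 68987 mod 4 = 3; sign now -1
(68987/11443) = (329/11443)   [reduce mod 11443]
reciprocity: (329/11443) = +1·(11443/329) since 329 mod 4 = 1, 11443 mod 4 = 3; sign now -1
(11443/329) = (257/329)   [reduce mod 329]
reciprocity: (257/329) = +1·(329/257) since 257 mod 4 = 1, 329 mod 4 = 1; sign now -1
(329/257) = (72/257)   [reduce mod 257]
72 = 2^3·9; (2/257) = +1 since 257 mod 8 = 1, so (72/257) = (+1)^3·(9/257); sign now -1
reciprocity: (9/257) = +1·(257/9) since 9 mod 4 = 1, 257 mod 4 = 1; sign now -1
(257/9) = (5/9)   [reduce mod 9]
reciprocity: (5/9) = +1·(9/5) since 5 mod 4 = 1, 9 mod 4 = 1; sign now -1
(9/5) = (4/5)   [reduce mod 5]
4 = 2^2·1; (2/5) = -1 since 5 mod 8 = 5, so (4/5) = (-1)^2·(1/5); sign now -1
(1/5) = 1; final value = sign = -1

-1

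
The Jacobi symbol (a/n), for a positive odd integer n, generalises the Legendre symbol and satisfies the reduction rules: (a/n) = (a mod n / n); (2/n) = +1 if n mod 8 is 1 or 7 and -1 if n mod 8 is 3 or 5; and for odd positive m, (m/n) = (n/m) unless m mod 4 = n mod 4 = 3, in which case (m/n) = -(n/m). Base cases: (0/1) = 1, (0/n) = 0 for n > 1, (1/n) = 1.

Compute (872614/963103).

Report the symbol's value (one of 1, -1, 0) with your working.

872614 = 2^1·436307; (2/963103) = +1 since 963103 mod 8 = 7, so (872614/963103) = (+1)^1·(436307/963103); sign now +1
reciprocity: (436307/963103) = -1·(963103/436307) since 436307 mod 4 = 3, 963103 mod 4 = 3; sign now -1
(963103/436307) = (90489/436307)   [reduce mod 436307]
reciprocity: (90489/436307) = +1·(436307/90489) since 90489 mod 4 = 1, 436307 mod 4 = 3; sign now -1
(436307/90489) = (74351/90489)   [reduce mod 90489]
reciprocity: (74351/90489) = +1·(90489/74351) since 74351 mod 4 = 3, 90489 mod 4 = 1; sign now -1
(90489/74351) = (16138/74351)   [reduce mod 74351]
16138 = 2^1·8069; (2/74351) = +1 since 74351 mod 8 = 7, so (16138/74351) = (+1)^1·(8069/74351); sign now -1
reciprocity: (8069/74351) = +1·(74351/8069) since 8069 mod 4 = 1, 74351 mod 4 = 3; sign now -1
(74351/8069) = (1730/8069)   [reduce mod 8069]
1730 = 2^1·865; (2/8069) = -1 since 8069 mod 8 = 5, so (1730/8069) = (-1)^1·(865/8069); sign now +1
reciprocity: (865/8069) = +1·(8069/865) since 865 mod 4 = 1, 8069 mod 4 = 1; sign now +1
(8069/865) = (284/865)   [reduce mod 865]
284 = 2^2·71; (2/865) = +1 since 865 mod 8 = 1, so (284/865) = (+1)^2·(71/865); sign now +1
reciprocity: (71/865) = +1·(865/71) since 71 mod 4 = 3, 865 mod 4 = 1; sign now +1
(865/71) = (13/71)   [reduce mod 71]
reciprocity: (13/71) = +1·(71/13) since 13 mod 4 = 1, 71 mod 4 = 3; sign now +1
(71/13) = (6/13)   [reduce mod 13]
6 = 2^1·3; (2/13) = -1 since 13 mod 8 = 5, so (6/13) = (-1)^1·(3/13); sign now -1
reciprocity: (3/13) = +1·(13/3) since 3 mod 4 = 3, 13 mod 4 = 1; sign now -1
(13/3) = (1/3)   [reduce mod 3]
(1/3) = 1; final value = sign = -1

-1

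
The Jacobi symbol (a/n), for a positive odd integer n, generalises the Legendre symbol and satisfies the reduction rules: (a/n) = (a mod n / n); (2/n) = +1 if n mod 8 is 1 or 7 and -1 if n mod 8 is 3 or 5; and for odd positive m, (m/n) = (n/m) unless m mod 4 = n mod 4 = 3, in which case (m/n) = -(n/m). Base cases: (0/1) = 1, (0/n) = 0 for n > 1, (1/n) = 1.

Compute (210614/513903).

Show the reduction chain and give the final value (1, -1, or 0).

factor out 2^1: 210614 = 2^1·105307; with 513903 mod 8 = 7, (2/513903) = +1; sign now +1; continue with (105307/513903)
flip (105307/513903) -> (513903/105307): both odd, 105307 mod 4 = 3, 513903 mod 4 = 3, so the flip contributes -1; sign now -1
(513903/105307): 513903 mod 105307 = 92675, so (513903/105307) = (92675/105307)
flip (92675/105307) -> (105307/92675): both odd, 92675 mod 4 = 3, 105307 mod 4 = 3, so the flip contributes -1; sign now +1
(105307/92675): 105307 mod 92675 = 12632, so (105307/92675) = (12632/92675)
factor out 2^3: 12632 = 2^3·1579; with 92675 mod 8 = 3, (2/92675) = -1; sign now -1; continue with (1579/92675)
flip (1579/92675) -> (92675/1579): both odd, 1579 mod 4 = 3, 92675 mod 4 = 3, so the flip contributes -1; sign now +1
(92675/1579): 92675 mod 1579 = 1093, so (92675/1579) = (1093/1579)
flip (1093/1579) -> (1579/1093): both odd, 1093 mod 4 = 1, 1579 mod 4 = 3, so the flip contributes +1; sign now +1
(1579/1093): 1579 mod 1093 = 486, so (1579/1093) = (486/1093)
factor out 2^1: 486 = 2^1·243; with 1093 mod 8 = 5, (2/1093) = -1; sign now -1; continue with (243/1093)
flip (243/1093) -> (1093/243): both odd, 243 mod 4 = 3, 1093 mod 4 = 1, so the flip contributes +1; sign now -1
(1093/243): 1093 mod 243 = 121, so (1093/243) = (121/243)
flip (121/243) -> (243/121): both odd, 121 mod 4 = 1, 243 mod 4 = 3, so the flip contributes +1; sign now -1
(243/121): 243 mod 121 = 1, so (243/121) = (1/121)
reached (1/121) = 1, so the symbol is -1

-1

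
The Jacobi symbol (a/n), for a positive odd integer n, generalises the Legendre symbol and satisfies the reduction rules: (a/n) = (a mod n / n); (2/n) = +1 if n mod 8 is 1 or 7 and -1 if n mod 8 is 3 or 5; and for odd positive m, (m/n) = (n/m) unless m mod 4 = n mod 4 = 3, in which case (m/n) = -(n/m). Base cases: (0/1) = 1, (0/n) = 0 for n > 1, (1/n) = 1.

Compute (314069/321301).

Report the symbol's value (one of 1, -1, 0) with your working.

flip (314069/321301) -> (321301/314069): both odd, 314069 mod 4 = 1, 321301 mod 4 = 1, so the flip contributes +1; sign now +1
(321301/314069): 321301 mod 314069 = 7232, so (321301/314069) = (7232/314069)
factor out 2^6: 7232 = 2^6·113; with 314069 mod 8 = 5, (2/314069) = -1; sign now +1; continue with (113/314069)
flip (113/314069) -> (314069/113): both odd, 113 mod 4 = 1, 314069 mod 4 = 1, so the flip contributes +1; sign now +1
(314069/113): 314069 mod 113 = 42, so (314069/113) = (42/113)
factor out 2^1: 42 = 2^1·21; with 113 mod 8 = 1, (2/113) = +1; sign now +1; continue with (21/113)
flip (21/113) -> (113/21): both odd, 21 mod 4 = 1, 113 mod 4 = 1, so the flip contributes +1; sign now +1
(113/21): 113 mod 21 = 8, so (113/21) = (8/21)
factor out 2^3: 8 = 2^3·1; with 21 mod 8 = 5, (2/21) = -1; sign now -1; continue with (1/21)
reached (1/21) = 1, so the symbol is -1

-1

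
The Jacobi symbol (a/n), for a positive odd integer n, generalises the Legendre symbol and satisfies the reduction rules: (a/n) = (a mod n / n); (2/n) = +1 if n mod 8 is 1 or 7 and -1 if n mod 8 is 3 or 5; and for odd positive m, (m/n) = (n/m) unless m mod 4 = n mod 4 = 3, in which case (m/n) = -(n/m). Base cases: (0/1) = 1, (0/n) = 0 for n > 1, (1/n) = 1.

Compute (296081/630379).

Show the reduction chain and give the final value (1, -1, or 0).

reciprocity: (296081/630379) = +1·(630379/296081) since 296081 mod 4 = 1, 630379 mod 4 = 3; sign now +1
(630379/296081) = (38217/296081)   [reduce mod 296081]
reciprocity: (38217/296081) = +1·(296081/38217) since 38217 mod 4 = 1, 296081 mod 4 = 1; sign now +1
(296081/38217) = (28562/38217)   [reduce mod 38217]
28562 = 2^1·14281; (2/38217) = +1 since 38217 mod 8 = 1, so (28562/38217) = (+1)^1·(14281/38217); sign now +1
reciprocity: (14281/38217) = +1·(38217/14281) since 14281 mod 4 = 1, 38217 mod 4 = 1; sign now +1
(38217/14281) = (9655/14281)   [reduce mod 14281]
reciprocity: (9655/14281) = +1·(14281/9655) since 9655 mod 4 = 3, 14281 mod 4 = 1; sign now +1
(14281/9655) = (4626/9655)   [reduce mod 9655]
4626 = 2^1·2313; (2/9655) = +1 since 9655 mod 8 = 7, so (4626/9655) = (+1)^1·(2313/9655); sign now +1
reciprocity: (2313/9655) = +1·(9655/2313) since 2313 mod 4 = 1, 9655 mod 4 = 3; sign now +1
(9655/2313) = (403/2313)   [reduce mod 2313]
reciprocity: (403/2313) = +1·(2313/403) since 403 mod 4 = 3, 2313 mod 4 = 1; sign now +1
(2313/403) = (298/403)   [reduce mod 403]
298 = 2^1·149; (2/403) = -1 since 403 mod 8 = 3, so (298/403) = (-1)^1·(149/403); sign now -1
reciprocity: (149/403) = +1·(403/149) since 149 mod 4 = 1, 403 mod 4 = 3; sign now -1
(403/149) = (105/149)   [reduce mod 149]
reciprocity: (105/149) = +1·(149/105) since 105 mod 4 = 1, 149 mod 4 = 1; sign now -1
(149/105) = (44/105)   [reduce mod 105]
44 = 2^2·11; (2/105) = +1 since 105 mod 8 = 1, so (44/105) = (+1)^2·(11/105); sign now -1
reciprocity: (11/105) = +1·(105/11) since 11 mod 4 = 3, 105 mod 4 = 1; sign now -1
(105/11) = (6/11)   [reduce mod 11]
6 = 2^1·3; (2/11) = -1 since 11 mod 8 = 3, so (6/11) = (-1)^1·(3/11); sign now +1
reciprocity: (3/11) = -1·(11/3) since 3 mod 4 = 3, 11 mod 4 = 3; sign now -1
(11/3) = (2/3)   [reduce mod 3]
2 = 2^1·1; (2/3) = -1 since 3 mod 8 = 3, so (2/3) = (-1)^1·(1/3); sign now +1
(1/3) = 1; final value = sign = +1

1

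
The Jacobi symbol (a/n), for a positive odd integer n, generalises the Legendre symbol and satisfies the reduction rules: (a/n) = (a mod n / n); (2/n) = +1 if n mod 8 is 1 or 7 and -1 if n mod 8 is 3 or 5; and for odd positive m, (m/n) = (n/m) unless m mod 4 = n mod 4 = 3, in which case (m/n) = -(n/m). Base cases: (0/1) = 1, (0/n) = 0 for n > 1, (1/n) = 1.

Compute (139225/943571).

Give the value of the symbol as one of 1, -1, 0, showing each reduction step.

-1

reciprocity: (139225/943571) = +1·(943571/139225) since 139225 mod 4 = 1, 943571 mod 4 = 3; sign now +1
(943571/139225) = (108221/139225)   [reduce mod 139225]
reciprocity: (108221/139225) = +1·(139225/108221) since 108221 mod 4 = 1, 139225 mod 4 = 1; sign now +1
(139225/108221) = (31004/108221)   [reduce mod 108221]
31004 = 2^2·7751; (2/108221) = -1 since 108221 mod 8 = 5, so (31004/108221) = (-1)^2·(7751/108221); sign now +1
reciprocity: (7751/108221) = +1·(108221/7751) since 7751 mod 4 = 3, 108221 mod 4 = 1; sign now +1
(108221/7751) = (7458/7751)   [reduce mod 7751]
7458 = 2^1·3729; (2/7751) = +1 since 7751 mod 8 = 7, so (7458/7751) = (+1)^1·(3729/7751); sign now +1
reciprocity: (3729/7751) = +1·(7751/3729) since 3729 mod 4 = 1, 7751 mod 4 = 3; sign now +1
(7751/3729) = (293/3729)   [reduce mod 3729]
reciprocity: (293/3729) = +1·(3729/293) since 293 mod 4 = 1, 3729 mod 4 = 1; sign now +1
(3729/293) = (213/293)   [reduce mod 293]
reciprocity: (213/293) = +1·(293/213) since 213 mod 4 = 1, 293 mod 4 = 1; sign now +1
(293/213) = (80/213)   [reduce mod 213]
80 = 2^4·5; (2/213) = -1 since 213 mod 8 = 5, so (80/213) = (-1)^4·(5/213); sign now +1
reciprocity: (5/213) = +1·(213/5) since 5 mod 4 = 1, 213 mod 4 = 1; sign now +1
(213/5) = (3/5)   [reduce mod 5]
reciprocity: (3/5) = +1·(5/3) since 3 mod 4 = 3, 5 mod 4 = 1; sign now +1
(5/3) = (2/3)   [reduce mod 3]
2 = 2^1·1; (2/3) = -1 since 3 mod 8 = 3, so (2/3) = (-1)^1·(1/3); sign now -1
(1/3) = 1; final value = sign = -1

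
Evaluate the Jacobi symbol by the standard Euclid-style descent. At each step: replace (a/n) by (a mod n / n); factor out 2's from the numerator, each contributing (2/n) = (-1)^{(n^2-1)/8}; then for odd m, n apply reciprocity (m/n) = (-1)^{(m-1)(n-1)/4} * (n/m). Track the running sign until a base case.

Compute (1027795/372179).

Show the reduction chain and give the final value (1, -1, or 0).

(1027795/372179): 1027795 mod 372179 = 283437, so (1027795/372179) = (283437/372179)
flip (283437/372179) -> (372179/283437): both odd, 283437 mod 4 = 1, 372179 mod 4 = 3, so the flip contributes +1; sign now +1
(372179/283437): 372179 mod 283437 = 88742, so (372179/283437) = (88742/283437)
factor out 2^1: 88742 = 2^1·44371; with 283437 mod 8 = 5, (2/283437) = -1; sign now -1; continue with (44371/283437)
flip (44371/283437) -> (283437/44371): both odd, 44371 mod 4 = 3, 283437 mod 4 = 1, so the flip contributes +1; sign now -1
(283437/44371): 283437 mod 44371 = 17211, so (283437/44371) = (17211/44371)
flip (17211/44371) -> (44371/17211): both odd, 17211 mod 4 = 3, 44371 mod 4 = 3, so the flip contributes -1; sign now +1
(44371/17211): 44371 mod 17211 = 9949, so (44371/17211) = (9949/17211)
flip (9949/17211) -> (17211/9949): both odd, 9949 mod 4 = 1, 17211 mod 4 = 3, so the flip contributes +1; sign now +1
(17211/9949): 17211 mod 9949 = 7262, so (17211/9949) = (7262/9949)
factor out 2^1: 7262 = 2^1·3631; with 9949 mod 8 = 5, (2/9949) = -1; sign now -1; continue with (3631/9949)
flip (3631/9949) -> (9949/3631): both odd, 3631 mod 4 = 3, 9949 mod 4 = 1, so the flip contributes +1; sign now -1
(9949/3631): 9949 mod 3631 = 2687, so (9949/3631) = (2687/3631)
flip (2687/3631) -> (3631/2687): both odd, 2687 mod 4 = 3, 3631 mod 4 = 3, so the flip contributes -1; sign now +1
(3631/2687): 3631 mod 2687 = 944, so (3631/2687) = (944/2687)
factor out 2^4: 944 = 2^4·59; with 2687 mod 8 = 7, (2/2687) = +1; sign now +1; continue with (59/2687)
flip (59/2687) -> (2687/59): both odd, 59 mod 4 = 3, 2687 mod 4 = 3, so the flip contributes -1; sign now -1
(2687/59): 2687 mod 59 = 32, so (2687/59) = (32/59)
factor out 2^5: 32 = 2^5·1; with 59 mod 8 = 3, (2/59) = -1; sign now +1; continue with (1/59)
reached (1/59) = 1, so the symbol is +1

1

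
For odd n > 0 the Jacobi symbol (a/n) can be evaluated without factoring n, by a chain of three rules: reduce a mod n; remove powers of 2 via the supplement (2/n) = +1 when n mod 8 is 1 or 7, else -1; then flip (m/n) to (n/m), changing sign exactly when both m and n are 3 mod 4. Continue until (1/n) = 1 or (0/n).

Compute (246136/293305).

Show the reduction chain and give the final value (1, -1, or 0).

factor out 2^3: 246136 = 2^3·30767; with 293305 mod 8 = 1, (2/293305) = +1; sign now +1; continue with (30767/293305)
flip (30767/293305) -> (293305/30767): both odd, 30767 mod 4 = 3, 293305 mod 4 = 1, so the flip contributes +1; sign now +1
(293305/30767): 293305 mod 30767 = 16402, so (293305/30767) = (16402/30767)
factor out 2^1: 16402 = 2^1·8201; with 30767 mod 8 = 7, (2/30767) = +1; sign now +1; continue with (8201/30767)
flip (8201/30767) -> (30767/8201): both odd, 8201 mod 4 = 1, 30767 mod 4 = 3, so the flip contributes +1; sign now +1
(30767/8201): 30767 mod 8201 = 6164, so (30767/8201) = (6164/8201)
factor out 2^2: 6164 = 2^2·1541; with 8201 mod 8 = 1, (2/8201) = +1; sign now +1; continue with (1541/8201)
flip (1541/8201) -> (8201/1541): both odd, 1541 mod 4 = 1, 8201 mod 4 = 1, so the flip contributes +1; sign now +1
(8201/1541): 8201 mod 1541 = 496, so (8201/1541) = (496/1541)
factor out 2^4: 496 = 2^4·31; with 1541 mod 8 = 5, (2/1541) = -1; sign now +1; continue with (31/1541)
flip (31/1541) -> (1541/31): both odd, 31 mod 4 = 3, 1541 mod 4 = 1, so the flip contributes +1; sign now +1
(1541/31): 1541 mod 31 = 22, so (1541/31) = (22/31)
factor out 2^1: 22 = 2^1·11; with 31 mod 8 = 7, (2/31) = +1; sign now +1; continue with (11/31)
flip (11/31) -> (31/11): both odd, 11 mod 4 = 3, 31 mod 4 = 3, so the flip contributes -1; sign now -1
(31/11): 31 mod 11 = 9, so (31/11) = (9/11)
flip (9/11) -> (11/9): both odd, 9 mod 4 = 1, 11 mod 4 = 3, so the flip contributes +1; sign now -1
(11/9): 11 mod 9 = 2, so (11/9) = (2/9)
factor out 2^1: 2 = 2^1·1; with 9 mod 8 = 1, (2/9) = +1; sign now -1; continue with (1/9)
reached (1/9) = 1, so the symbol is -1

-1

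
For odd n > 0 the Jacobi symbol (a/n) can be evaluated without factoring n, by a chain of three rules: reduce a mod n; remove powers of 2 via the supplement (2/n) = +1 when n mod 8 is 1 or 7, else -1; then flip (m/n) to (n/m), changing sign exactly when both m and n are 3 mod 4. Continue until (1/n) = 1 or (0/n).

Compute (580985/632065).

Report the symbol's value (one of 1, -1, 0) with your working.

flip (580985/632065) -> (632065/580985): both odd, 580985 mod 4 = 1, 632065 mod 4 = 1, so the flip contributes +1; sign now +1
(632065/580985): 632065 mod 580985 = 51080, so (632065/580985) = (51080/580985)
factor out 2^3: 51080 = 2^3·6385; with 580985 mod 8 = 1, (2/580985) = +1; sign now +1; continue with (6385/580985)
flip (6385/580985) -> (580985/6385): both odd, 6385 mod 4 = 1, 580985 mod 4 = 1, so the flip contributes +1; sign now +1
(580985/6385): 580985 mod 6385 = 6335, so (580985/6385) = (6335/6385)
flip (6335/6385) -> (6385/6335): both odd, 6335 mod 4 = 3, 6385 mod 4 = 1, so the flip contributes +1; sign now +1
(6385/6335): 6385 mod 6335 = 50, so (6385/6335) = (50/6335)
factor out 2^1: 50 = 2^1·25; with 6335 mod 8 = 7, (2/6335) = +1; sign now +1; continue with (25/6335)
flip (25/6335) -> (6335/25): both odd, 25 mod 4 = 1, 6335 mod 4 = 3, so the flip contributes +1; sign now +1
(6335/25): 6335 mod 25 = 10, so (6335/25) = (10/25)
factor out 2^1: 10 = 2^1·5; with 25 mod 8 = 1, (2/25) = +1; sign now +1; continue with (5/25)
flip (5/25) -> (25/5): both odd, 5 mod 4 = 1, 25 mod 4 = 1, so the flip contributes +1; sign now +1
(25/5): 25 mod 5 = 0, so (25/5) = (0/5)
reached (0/5); gcd(a, n) > 1, so (0/5) = 0 and the symbol is 0

0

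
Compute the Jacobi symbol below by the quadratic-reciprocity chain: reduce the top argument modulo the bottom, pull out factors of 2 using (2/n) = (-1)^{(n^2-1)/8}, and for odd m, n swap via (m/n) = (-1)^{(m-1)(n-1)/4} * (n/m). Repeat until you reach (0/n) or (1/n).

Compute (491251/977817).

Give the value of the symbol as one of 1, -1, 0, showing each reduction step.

reciprocity: (491251/977817) = +1·(977817/491251) since 491251 mod 4 = 3, 977817 mod 4 = 1; sign now +1
(977817/491251) = (486566/491251)   [reduce mod 491251]
486566 = 2^1·243283; (2/491251) = -1 since 491251 mod 8 = 3, so (486566/491251) = (-1)^1·(243283/491251); sign now -1
reciprocity: (243283/491251) = -1·(491251/243283) since 243283 mod 4 = 3, 491251 mod 4 = 3; sign now +1
(491251/243283) = (4685/243283)   [reduce mod 243283]
reciprocity: (4685/243283) = +1·(243283/4685) since 4685 mod 4 = 1, 243283 mod 4 = 3; sign now +1
(243283/4685) = (4348/4685)   [reduce mod 4685]
4348 = 2^2·1087; (2/4685) = -1 since 4685 mod 8 = 5, so (4348/4685) = (-1)^2·(1087/4685); sign now +1
reciprocity: (1087/4685) = +1·(4685/1087) since 1087 mod 4 = 3, 4685 mod 4 = 1; sign now +1
(4685/1087) = (337/1087)   [reduce mod 1087]
reciprocity: (337/1087) = +1·(1087/337) since 337 mod 4 = 1, 1087 mod 4 = 3; sign now +1
(1087/337) = (76/337)   [reduce mod 337]
76 = 2^2·19; (2/337) = +1 since 337 mod 8 = 1, so (76/337) = (+1)^2·(19/337); sign now +1
reciprocity: (19/337) = +1·(337/19) since 19 mod 4 = 3, 337 mod 4 = 1; sign now +1
(337/19) = (14/19)   [reduce mod 19]
14 = 2^1·7; (2/19) = -1 since 19 mod 8 = 3, so (14/19) = (-1)^1·(7/19); sign now -1
reciprocity: (7/19) = -1·(19/7) since 7 mod 4 = 3, 19 mod 4 = 3; sign now +1
(19/7) = (5/7)   [reduce mod 7]
reciprocity: (5/7) = +1·(7/5) since 5 mod 4 = 1, 7 mod 4 = 3; sign now +1
(7/5) = (2/5)   [reduce mod 5]
2 = 2^1·1; (2/5) = -1 since 5 mod 8 = 5, so (2/5) = (-1)^1·(1/5); sign now -1
(1/5) = 1; final value = sign = -1

-1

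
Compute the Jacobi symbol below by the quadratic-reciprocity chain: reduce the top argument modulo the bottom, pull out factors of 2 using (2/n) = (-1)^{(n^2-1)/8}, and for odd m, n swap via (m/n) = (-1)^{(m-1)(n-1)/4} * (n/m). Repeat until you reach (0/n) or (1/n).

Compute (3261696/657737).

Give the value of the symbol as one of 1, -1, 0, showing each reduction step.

(3261696/657737) = (630748/657737)   [reduce mod 657737]
630748 = 2^2·157687; (2/657737) = +1 since 657737 mod 8 = 1, so (630748/657737) = (+1)^2·(157687/657737); sign now +1
reciprocity: (157687/657737) = +1·(657737/157687) since 157687 mod 4 = 3, 657737 mod 4 = 1; sign now +1
(657737/157687) = (26989/157687)   [reduce mod 157687]
reciprocity: (26989/157687) = +1·(157687/26989) since 26989 mod 4 = 1, 157687 mod 4 = 3; sign now +1
(157687/26989) = (22742/26989)   [reduce mod 26989]
22742 = 2^1·11371; (2/26989) = -1 since 26989 mod 8 = 5, so (22742/26989) = (-1)^1·(11371/26989); sign now -1
reciprocity: (11371/26989) = +1·(26989/11371) since 11371 mod 4 = 3, 26989 mod 4 = 1; sign now -1
(26989/11371) = (4247/11371)   [reduce mod 11371]
reciprocity: (4247/11371) = -1·(11371/4247) since 4247 mod 4 = 3, 11371 mod 4 = 3; sign now +1
(11371/4247) = (2877/4247)   [reduce mod 4247]
reciprocity: (2877/4247) = +1·(4247/2877) since 2877 mod 4 = 1, 4247 mod 4 = 3; sign now +1
(4247/2877) = (1370/2877)   [reduce mod 2877]
1370 = 2^1·685; (2/2877) = -1 since 2877 mod 8 = 5, so (1370/2877) = (-1)^1·(685/2877); sign now -1
reciprocity: (685/2877) = +1·(2877/685) since 685 mod 4 = 1, 2877 mod 4 = 1; sign now -1
(2877/685) = (137/685)   [reduce mod 685]
reciprocity: (137/685) = +1·(685/137) since 137 mod 4 = 1, 685 mod 4 = 1; sign now -1
(685/137) = (0/137)   [reduce mod 137]
(0/137) = 0   [gcd(a, n) > 1]; final value = 0

0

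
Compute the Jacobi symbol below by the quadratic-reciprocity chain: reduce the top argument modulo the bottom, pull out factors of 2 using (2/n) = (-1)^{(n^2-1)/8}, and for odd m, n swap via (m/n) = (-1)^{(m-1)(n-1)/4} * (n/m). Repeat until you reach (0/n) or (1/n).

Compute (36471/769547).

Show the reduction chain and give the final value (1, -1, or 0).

1

flip (36471/769547) -> (769547/36471): both odd, 36471 mod 4 = 3, 769547 mod 4 = 3, so the flip contributes -1; sign now -1
(769547/36471): 769547 mod 36471 = 3656, so (769547/36471) = (3656/36471)
factor out 2^3: 3656 = 2^3·457; with 36471 mod 8 = 7, (2/36471) = +1; sign now -1; continue with (457/36471)
flip (457/36471) -> (36471/457): both odd, 457 mod 4 = 1, 36471 mod 4 = 3, so the flip contributes +1; sign now -1
(36471/457): 36471 mod 457 = 368, so (36471/457) = (368/457)
factor out 2^4: 368 = 2^4·23; with 457 mod 8 = 1, (2/457) = +1; sign now -1; continue with (23/457)
flip (23/457) -> (457/23): both odd, 23 mod 4 = 3, 457 mod 4 = 1, so the flip contributes +1; sign now -1
(457/23): 457 mod 23 = 20, so (457/23) = (20/23)
factor out 2^2: 20 = 2^2·5; with 23 mod 8 = 7, (2/23) = +1; sign now -1; continue with (5/23)
flip (5/23) -> (23/5): both odd, 5 mod 4 = 1, 23 mod 4 = 3, so the flip contributes +1; sign now -1
(23/5): 23 mod 5 = 3, so (23/5) = (3/5)
flip (3/5) -> (5/3): both odd, 3 mod 4 = 3, 5 mod 4 = 1, so the flip contributes +1; sign now -1
(5/3): 5 mod 3 = 2, so (5/3) = (2/3)
factor out 2^1: 2 = 2^1·1; with 3 mod 8 = 3, (2/3) = -1; sign now +1; continue with (1/3)
reached (1/3) = 1, so the symbol is +1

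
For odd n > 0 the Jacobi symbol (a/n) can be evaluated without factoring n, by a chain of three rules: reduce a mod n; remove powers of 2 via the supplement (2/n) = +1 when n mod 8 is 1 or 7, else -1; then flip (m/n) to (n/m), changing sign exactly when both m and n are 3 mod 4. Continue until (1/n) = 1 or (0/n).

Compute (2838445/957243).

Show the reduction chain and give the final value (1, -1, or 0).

-1

(2838445/957243) = (923959/957243)   [reduce mod 957243]
reciprocity: (923959/957243) = -1·(957243/923959) since 923959 mod 4 = 3, 957243 mod 4 = 3; sign now -1
(957243/923959) = (33284/923959)   [reduce mod 923959]
33284 = 2^2·8321; (2/923959) = +1 since 923959 mod 8 = 7, so (33284/923959) = (+1)^2·(8321/923959); sign now -1
reciprocity: (8321/923959) = +1·(923959/8321) since 8321 mod 4 = 1, 923959 mod 4 = 3; sign now -1
(923959/8321) = (328/8321)   [reduce mod 8321]
328 = 2^3·41; (2/8321) = +1 since 8321 mod 8 = 1, so (328/8321) = (+1)^3·(41/8321); sign now -1
reciprocity: (41/8321) = +1·(8321/41) since 41 mod 4 = 1, 8321 mod 4 = 1; sign now -1
(8321/41) = (39/41)   [reduce mod 41]
reciprocity: (39/41) = +1·(41/39) since 39 mod 4 = 3, 41 mod 4 = 1; sign now -1
(41/39) = (2/39)   [reduce mod 39]
2 = 2^1·1; (2/39) = +1 since 39 mod 8 = 7, so (2/39) = (+1)^1·(1/39); sign now -1
(1/39) = 1; final value = sign = -1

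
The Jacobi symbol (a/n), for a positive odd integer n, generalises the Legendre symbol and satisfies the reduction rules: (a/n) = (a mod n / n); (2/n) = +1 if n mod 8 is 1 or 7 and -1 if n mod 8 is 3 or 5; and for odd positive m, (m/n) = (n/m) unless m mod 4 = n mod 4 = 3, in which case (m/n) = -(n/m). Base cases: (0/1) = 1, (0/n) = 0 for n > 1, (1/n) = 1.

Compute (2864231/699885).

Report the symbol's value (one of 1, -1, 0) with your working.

(2864231/699885): 2864231 mod 699885 = 64691, so (2864231/699885) = (64691/699885)
flip (64691/699885) -> (699885/64691): both odd, 64691 mod 4 = 3, 699885 mod 4 = 1, so the flip contributes +1; sign now +1
(699885/64691): 699885 mod 64691 = 52975, so (699885/64691) = (52975/64691)
flip (52975/64691) -> (64691/52975): both odd, 52975 mod 4 = 3, 64691 mod 4 = 3, so the flip contributes -1; sign now -1
(64691/52975): 64691 mod 52975 = 11716, so (64691/52975) = (11716/52975)
factor out 2^2: 11716 = 2^2·2929; with 52975 mod 8 = 7, (2/52975) = +1; sign now -1; continue with (2929/52975)
flip (2929/52975) -> (52975/2929): both odd, 2929 mod 4 = 1, 52975 mod 4 = 3, so the flip contributes +1; sign now -1
(52975/2929): 52975 mod 2929 = 253, so (52975/2929) = (253/2929)
flip (253/2929) -> (2929/253): both odd, 253 mod 4 = 1, 2929 mod 4 = 1, so the flip contributes +1; sign now -1
(2929/253): 2929 mod 253 = 146, so (2929/253) = (146/253)
factor out 2^1: 146 = 2^1·73; with 253 mod 8 = 5, (2/253) = -1; sign now +1; continue with (73/253)
flip (73/253) -> (253/73): both odd, 73 mod 4 = 1, 253 mod 4 = 1, so the flip contributes +1; sign now +1
(253/73): 253 mod 73 = 34, so (253/73) = (34/73)
factor out 2^1: 34 = 2^1·17; with 73 mod 8 = 1, (2/73) = +1; sign now +1; continue with (17/73)
flip (17/73) -> (73/17): both odd, 17 mod 4 = 1, 73 mod 4 = 1, so the flip contributes +1; sign now +1
(73/17): 73 mod 17 = 5, so (73/17) = (5/17)
flip (5/17) -> (17/5): both odd, 5 mod 4 = 1, 17 mod 4 = 1, so the flip contributes +1; sign now +1
(17/5): 17 mod 5 = 2, so (17/5) = (2/5)
factor out 2^1: 2 = 2^1·1; with 5 mod 8 = 5, (2/5) = -1; sign now -1; continue with (1/5)
reached (1/5) = 1, so the symbol is -1

-1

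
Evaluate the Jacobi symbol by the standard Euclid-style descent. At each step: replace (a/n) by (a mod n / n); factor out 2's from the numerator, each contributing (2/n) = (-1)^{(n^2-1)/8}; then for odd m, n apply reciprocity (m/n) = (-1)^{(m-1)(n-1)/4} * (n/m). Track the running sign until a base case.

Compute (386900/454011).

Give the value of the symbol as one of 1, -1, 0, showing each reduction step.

1

386900 = 2^2·96725; (2/454011) = -1 since 454011 mod 8 = 3, so (386900/454011) = (-1)^2·(96725/454011); sign now +1
reciprocity: (96725/454011) = +1·(454011/96725) since 96725 mod 4 = 1, 454011 mod 4 = 3; sign now +1
(454011/96725) = (67111/96725)   [reduce mod 96725]
reciprocity: (67111/96725) = +1·(96725/67111) since 67111 mod 4 = 3, 96725 mod 4 = 1; sign now +1
(96725/67111) = (29614/67111)   [reduce mod 67111]
29614 = 2^1·14807; (2/67111) = +1 since 67111 mod 8 = 7, so (29614/67111) = (+1)^1·(14807/67111); sign now +1
reciprocity: (14807/67111) = -1·(67111/14807) since 14807 mod 4 = 3, 67111 mod 4 = 3; sign now -1
(67111/14807) = (7883/14807)   [reduce mod 14807]
reciprocity: (7883/14807) = -1·(14807/7883) since 7883 mod 4 = 3, 14807 mod 4 = 3; sign now +1
(14807/7883) = (6924/7883)   [reduce mod 7883]
6924 = 2^2·1731; (2/7883) = -1 since 7883 mod 8 = 3, so (6924/7883) = (-1)^2·(1731/7883); sign now +1
reciprocity: (1731/7883) = -1·(7883/1731) since 1731 mod 4 = 3, 7883 mod 4 = 3; sign now -1
(7883/1731) = (959/1731)   [reduce mod 1731]
reciprocity: (959/1731) = -1·(1731/959) since 959 mod 4 = 3, 1731 mod 4 = 3; sign now +1
(1731/959) = (772/959)   [reduce mod 959]
772 = 2^2·193; (2/959) = +1 since 959 mod 8 = 7, so (772/959) = (+1)^2·(193/959); sign now +1
reciprocity: (193/959) = +1·(959/193) since 193 mod 4 = 1, 959 mod 4 = 3; sign now +1
(959/193) = (187/193)   [reduce mod 193]
reciprocity: (187/193) = +1·(193/187) since 187 mod 4 = 3, 193 mod 4 = 1; sign now +1
(193/187) = (6/187)   [reduce mod 187]
6 = 2^1·3; (2/187) = -1 since 187 mod 8 = 3, so (6/187) = (-1)^1·(3/187); sign now -1
reciprocity: (3/187) = -1·(187/3) since 3 mod 4 = 3, 187 mod 4 = 3; sign now +1
(187/3) = (1/3)   [reduce mod 3]
(1/3) = 1; final value = sign = +1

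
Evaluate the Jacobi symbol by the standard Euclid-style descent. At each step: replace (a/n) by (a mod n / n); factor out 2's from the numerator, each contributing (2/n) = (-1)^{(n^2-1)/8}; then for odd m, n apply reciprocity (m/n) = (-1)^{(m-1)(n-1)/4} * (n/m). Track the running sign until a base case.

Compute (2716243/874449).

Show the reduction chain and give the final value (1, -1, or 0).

(2716243/874449): 2716243 mod 874449 = 92896, so (2716243/874449) = (92896/874449)
factor out 2^5: 92896 = 2^5·2903; with 874449 mod 8 = 1, (2/874449) = +1; sign now +1; continue with (2903/874449)
flip (2903/874449) -> (874449/2903): both odd, 2903 mod 4 = 3, 874449 mod 4 = 1, so the flip contributes +1; sign now +1
(874449/2903): 874449 mod 2903 = 646, so (874449/2903) = (646/2903)
factor out 2^1: 646 = 2^1·323; with 2903 mod 8 = 7, (2/2903) = +1; sign now +1; continue with (323/2903)
flip (323/2903) -> (2903/323): both odd, 323 mod 4 = 3, 2903 mod 4 = 3, so the flip contributes -1; sign now -1
(2903/323): 2903 mod 323 = 319, so (2903/323) = (319/323)
flip (319/323) -> (323/319): both odd, 319 mod 4 = 3, 323 mod 4 = 3, so the flip contributes -1; sign now +1
(323/319): 323 mod 319 = 4, so (323/319) = (4/319)
factor out 2^2: 4 = 2^2·1; with 319 mod 8 = 7, (2/319) = +1; sign now +1; continue with (1/319)
reached (1/319) = 1, so the symbol is +1

1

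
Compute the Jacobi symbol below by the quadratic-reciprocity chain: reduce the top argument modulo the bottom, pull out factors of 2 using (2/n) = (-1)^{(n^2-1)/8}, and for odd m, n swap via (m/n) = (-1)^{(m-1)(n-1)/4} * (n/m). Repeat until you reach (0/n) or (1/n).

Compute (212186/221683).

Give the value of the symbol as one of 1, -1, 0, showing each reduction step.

212186 = 2^1·106093; (2/221683) = -1 since 221683 mod 8 = 3, so (212186/221683) = (-1)^1·(106093/221683); sign now -1
reciprocity: (106093/221683) = +1·(221683/106093) since 106093 mod 4 = 1, 221683 mod 4 = 3; sign now -1
(221683/106093) = (9497/106093)   [reduce mod 106093]
reciprocity: (9497/106093) = +1·(106093/9497) since 9497 mod 4 = 1, 106093 mod 4 = 1; sign now -1
(106093/9497) = (1626/9497)   [reduce mod 9497]
1626 = 2^1·813; (2/9497) = +1 since 9497 mod 8 = 1, so (1626/9497) = (+1)^1·(813/9497); sign now -1
reciprocity: (813/9497) = +1·(9497/813) since 813 mod 4 = 1, 9497 mod 4 = 1; sign now -1
(9497/813) = (554/813)   [reduce mod 813]
554 = 2^1·277; (2/813) = -1 since 813 mod 8 = 5, so (554/813) = (-1)^1·(277/813); sign now +1
reciprocity: (277/813) = +1·(813/277) since 277 mod 4 = 1, 813 mod 4 = 1; sign now +1
(813/277) = (259/277)   [reduce mod 277]
reciprocity: (259/277) = +1·(277/259) since 259 mod 4 = 3, 277 mod 4 = 1; sign now +1
(277/259) = (18/259)   [reduce mod 259]
18 = 2^1·9; (2/259) = -1 since 259 mod 8 = 3, so (18/259) = (-1)^1·(9/259); sign now -1
reciprocity: (9/259) = +1·(259/9) since 9 mod 4 = 1, 259 mod 4 = 3; sign now -1
(259/9) = (7/9)   [reduce mod 9]
reciprocity: (7/9) = +1·(9/7) since 7 mod 4 = 3, 9 mod 4 = 1; sign now -1
(9/7) = (2/7)   [reduce mod 7]
2 = 2^1·1; (2/7) = +1 since 7 mod 8 = 7, so (2/7) = (+1)^1·(1/7); sign now -1
(1/7) = 1; final value = sign = -1

-1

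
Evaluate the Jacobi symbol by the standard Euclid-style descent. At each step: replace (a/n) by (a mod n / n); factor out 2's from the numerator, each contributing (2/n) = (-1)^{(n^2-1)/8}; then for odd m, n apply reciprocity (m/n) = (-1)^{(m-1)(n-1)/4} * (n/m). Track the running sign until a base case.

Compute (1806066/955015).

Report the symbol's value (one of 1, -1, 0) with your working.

-1

(1806066/955015): 1806066 mod 955015 = 851051, so (1806066/955015) = (851051/955015)
flip (851051/955015) -> (955015/851051): both odd, 851051 mod 4 = 3, 955015 mod 4 = 3, so the flip contributes -1; sign now -1
(955015/851051): 955015 mod 851051 = 103964, so (955015/851051) = (103964/851051)
factor out 2^2: 103964 = 2^2·25991; with 851051 mod 8 = 3, (2/851051) = -1; sign now -1; continue with (25991/851051)
flip (25991/851051) -> (851051/25991): both odd, 25991 mod 4 = 3, 851051 mod 4 = 3, so the flip contributes -1; sign now +1
(851051/25991): 851051 mod 25991 = 19339, so (851051/25991) = (19339/25991)
flip (19339/25991) -> (25991/19339): both odd, 19339 mod 4 = 3, 25991 mod 4 = 3, so the flip contributes -1; sign now -1
(25991/19339): 25991 mod 19339 = 6652, so (25991/19339) = (6652/19339)
factor out 2^2: 6652 = 2^2·1663; with 19339 mod 8 = 3, (2/19339) = -1; sign now -1; continue with (1663/19339)
flip (1663/19339) -> (19339/1663): both odd, 1663 mod 4 = 3, 19339 mod 4 = 3, so the flip contributes -1; sign now +1
(19339/1663): 19339 mod 1663 = 1046, so (19339/1663) = (1046/1663)
factor out 2^1: 1046 = 2^1·523; with 1663 mod 8 = 7, (2/1663) = +1; sign now +1; continue with (523/1663)
flip (523/1663) -> (1663/523): both odd, 523 mod 4 = 3, 1663 mod 4 = 3, so the flip contributes -1; sign now -1
(1663/523): 1663 mod 523 = 94, so (1663/523) = (94/523)
factor out 2^1: 94 = 2^1·47; with 523 mod 8 = 3, (2/523) = -1; sign now +1; continue with (47/523)
flip (47/523) -> (523/47): both odd, 47 mod 4 = 3, 523 mod 4 = 3, so the flip contributes -1; sign now -1
(523/47): 523 mod 47 = 6, so (523/47) = (6/47)
factor out 2^1: 6 = 2^1·3; with 47 mod 8 = 7, (2/47) = +1; sign now -1; continue with (3/47)
flip (3/47) -> (47/3): both odd, 3 mod 4 = 3, 47 mod 4 = 3, so the flip contributes -1; sign now +1
(47/3): 47 mod 3 = 2, so (47/3) = (2/3)
factor out 2^1: 2 = 2^1·1; with 3 mod 8 = 3, (2/3) = -1; sign now -1; continue with (1/3)
reached (1/3) = 1, so the symbol is -1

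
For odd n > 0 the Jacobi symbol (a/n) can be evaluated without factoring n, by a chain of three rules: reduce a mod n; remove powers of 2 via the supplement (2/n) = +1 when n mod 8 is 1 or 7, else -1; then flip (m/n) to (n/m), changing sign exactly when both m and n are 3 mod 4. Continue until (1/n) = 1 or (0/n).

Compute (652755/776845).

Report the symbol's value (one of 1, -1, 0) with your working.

reciprocity: (652755/776845) = +1·(776845/652755) since 652755 mod 4 = 3, 776845 mod 4 = 1; sign now +1
(776845/652755) = (124090/652755)   [reduce mod 652755]
124090 = 2^1·62045; (2/652755) = -1 since 652755 mod 8 = 3, so (124090/652755) = (-1)^1·(62045/652755); sign now -1
reciprocity: (62045/652755) = +1·(652755/62045) since 62045 mod 4 = 1, 652755 mod 4 = 3; sign now -1
(652755/62045) = (32305/62045)   [reduce mod 62045]
reciprocity: (32305/62045) = +1·(62045/32305) since 32305 mod 4 = 1, 62045 mod 4 = 1; sign now -1
(62045/32305) = (29740/32305)   [reduce mod 32305]
29740 = 2^2·7435; (2/32305) = +1 since 32305 mod 8 = 1, so (29740/32305) = (+1)^2·(7435/32305); sign now -1
reciprocity: (7435/32305) = +1·(32305/7435) since 7435 mod 4 = 3, 32305 mod 4 = 1; sign now -1
(32305/7435) = (2565/7435)   [reduce mod 7435]
reciprocity: (2565/7435) = +1·(7435/2565) since 2565 mod 4 = 1, 7435 mod 4 = 3; sign now -1
(7435/2565) = (2305/2565)   [reduce mod 2565]
reciprocity: (2305/2565) = +1·(2565/2305) since 2305 mod 4 = 1, 2565 mod 4 = 1; sign now -1
(2565/2305) = (260/2305)   [reduce mod 2305]
260 = 2^2·65; (2/2305) = +1 since 2305 mod 8 = 1, so (260/2305) = (+1)^2·(65/2305); sign now -1
reciprocity: (65/2305) = +1·(2305/65) since 65 mod 4 = 1, 2305 mod 4 = 1; sign now -1
(2305/65) = (30/65)   [reduce mod 65]
30 = 2^1·15; (2/65) = +1 since 65 mod 8 = 1, so (30/65) = (+1)^1·(15/65); sign now -1
reciprocity: (15/65) = +1·(65/15) since 15 mod 4 = 3, 65 mod 4 = 1; sign now -1
(65/15) = (5/15)   [reduce mod 15]
reciprocity: (5/15) = +1·(15/5) since 5 mod 4 = 1, 15 mod 4 = 3; sign now -1
(15/5) = (0/5)   [reduce mod 5]
(0/5) = 0   [gcd(a, n) > 1]; final value = 0

0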